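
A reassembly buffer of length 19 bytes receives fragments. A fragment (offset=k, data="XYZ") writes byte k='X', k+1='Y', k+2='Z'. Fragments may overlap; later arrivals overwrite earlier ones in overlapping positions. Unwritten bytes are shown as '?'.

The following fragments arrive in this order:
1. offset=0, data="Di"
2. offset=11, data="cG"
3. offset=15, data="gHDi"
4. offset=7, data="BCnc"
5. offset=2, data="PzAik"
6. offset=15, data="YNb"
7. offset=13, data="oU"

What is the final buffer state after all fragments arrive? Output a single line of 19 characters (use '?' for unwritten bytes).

Fragment 1: offset=0 data="Di" -> buffer=Di?????????????????
Fragment 2: offset=11 data="cG" -> buffer=Di?????????cG??????
Fragment 3: offset=15 data="gHDi" -> buffer=Di?????????cG??gHDi
Fragment 4: offset=7 data="BCnc" -> buffer=Di?????BCnccG??gHDi
Fragment 5: offset=2 data="PzAik" -> buffer=DiPzAikBCnccG??gHDi
Fragment 6: offset=15 data="YNb" -> buffer=DiPzAikBCnccG??YNbi
Fragment 7: offset=13 data="oU" -> buffer=DiPzAikBCnccGoUYNbi

Answer: DiPzAikBCnccGoUYNbi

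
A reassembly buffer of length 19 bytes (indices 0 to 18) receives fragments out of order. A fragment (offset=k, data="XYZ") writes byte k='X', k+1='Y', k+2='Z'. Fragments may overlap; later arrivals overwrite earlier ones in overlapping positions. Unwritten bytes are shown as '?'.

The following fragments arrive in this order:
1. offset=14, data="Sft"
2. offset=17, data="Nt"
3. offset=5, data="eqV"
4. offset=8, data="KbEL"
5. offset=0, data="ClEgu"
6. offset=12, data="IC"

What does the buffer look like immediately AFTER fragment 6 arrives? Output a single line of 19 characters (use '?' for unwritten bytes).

Answer: ClEgueqVKbELICSftNt

Derivation:
Fragment 1: offset=14 data="Sft" -> buffer=??????????????Sft??
Fragment 2: offset=17 data="Nt" -> buffer=??????????????SftNt
Fragment 3: offset=5 data="eqV" -> buffer=?????eqV??????SftNt
Fragment 4: offset=8 data="KbEL" -> buffer=?????eqVKbEL??SftNt
Fragment 5: offset=0 data="ClEgu" -> buffer=ClEgueqVKbEL??SftNt
Fragment 6: offset=12 data="IC" -> buffer=ClEgueqVKbELICSftNt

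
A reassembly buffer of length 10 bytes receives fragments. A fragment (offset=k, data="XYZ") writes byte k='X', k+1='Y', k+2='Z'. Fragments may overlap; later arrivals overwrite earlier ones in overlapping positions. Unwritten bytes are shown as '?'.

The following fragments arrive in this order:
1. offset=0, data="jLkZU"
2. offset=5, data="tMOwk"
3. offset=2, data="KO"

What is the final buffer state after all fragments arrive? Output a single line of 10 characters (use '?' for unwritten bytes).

Fragment 1: offset=0 data="jLkZU" -> buffer=jLkZU?????
Fragment 2: offset=5 data="tMOwk" -> buffer=jLkZUtMOwk
Fragment 3: offset=2 data="KO" -> buffer=jLKOUtMOwk

Answer: jLKOUtMOwk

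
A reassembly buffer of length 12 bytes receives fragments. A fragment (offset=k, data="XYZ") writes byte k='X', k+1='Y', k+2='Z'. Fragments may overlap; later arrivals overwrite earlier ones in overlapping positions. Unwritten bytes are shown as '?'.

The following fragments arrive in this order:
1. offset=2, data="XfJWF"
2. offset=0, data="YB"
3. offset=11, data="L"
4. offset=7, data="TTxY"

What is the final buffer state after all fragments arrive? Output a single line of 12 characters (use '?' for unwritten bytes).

Fragment 1: offset=2 data="XfJWF" -> buffer=??XfJWF?????
Fragment 2: offset=0 data="YB" -> buffer=YBXfJWF?????
Fragment 3: offset=11 data="L" -> buffer=YBXfJWF????L
Fragment 4: offset=7 data="TTxY" -> buffer=YBXfJWFTTxYL

Answer: YBXfJWFTTxYL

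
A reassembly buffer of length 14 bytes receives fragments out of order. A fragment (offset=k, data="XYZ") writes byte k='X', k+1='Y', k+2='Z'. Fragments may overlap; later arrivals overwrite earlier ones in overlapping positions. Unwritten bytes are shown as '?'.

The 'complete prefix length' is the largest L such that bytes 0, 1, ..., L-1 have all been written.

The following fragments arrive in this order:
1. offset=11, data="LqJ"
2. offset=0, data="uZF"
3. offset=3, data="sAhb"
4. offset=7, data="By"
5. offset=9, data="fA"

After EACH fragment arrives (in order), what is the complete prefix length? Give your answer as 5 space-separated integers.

Answer: 0 3 7 9 14

Derivation:
Fragment 1: offset=11 data="LqJ" -> buffer=???????????LqJ -> prefix_len=0
Fragment 2: offset=0 data="uZF" -> buffer=uZF????????LqJ -> prefix_len=3
Fragment 3: offset=3 data="sAhb" -> buffer=uZFsAhb????LqJ -> prefix_len=7
Fragment 4: offset=7 data="By" -> buffer=uZFsAhbBy??LqJ -> prefix_len=9
Fragment 5: offset=9 data="fA" -> buffer=uZFsAhbByfALqJ -> prefix_len=14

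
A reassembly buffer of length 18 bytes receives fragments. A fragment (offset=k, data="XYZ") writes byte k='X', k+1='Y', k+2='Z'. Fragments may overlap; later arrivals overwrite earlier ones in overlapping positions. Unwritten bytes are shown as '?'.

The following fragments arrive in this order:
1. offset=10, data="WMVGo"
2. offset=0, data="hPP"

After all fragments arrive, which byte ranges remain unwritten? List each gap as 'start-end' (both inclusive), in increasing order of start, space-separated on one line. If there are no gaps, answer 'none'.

Fragment 1: offset=10 len=5
Fragment 2: offset=0 len=3
Gaps: 3-9 15-17

Answer: 3-9 15-17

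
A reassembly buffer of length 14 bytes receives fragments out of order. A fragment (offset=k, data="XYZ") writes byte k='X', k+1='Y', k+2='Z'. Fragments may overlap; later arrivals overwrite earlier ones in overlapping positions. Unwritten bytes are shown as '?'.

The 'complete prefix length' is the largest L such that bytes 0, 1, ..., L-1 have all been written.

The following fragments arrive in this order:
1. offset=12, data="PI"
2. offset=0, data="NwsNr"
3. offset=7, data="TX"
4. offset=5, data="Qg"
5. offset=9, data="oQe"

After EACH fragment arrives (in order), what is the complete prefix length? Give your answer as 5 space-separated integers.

Answer: 0 5 5 9 14

Derivation:
Fragment 1: offset=12 data="PI" -> buffer=????????????PI -> prefix_len=0
Fragment 2: offset=0 data="NwsNr" -> buffer=NwsNr???????PI -> prefix_len=5
Fragment 3: offset=7 data="TX" -> buffer=NwsNr??TX???PI -> prefix_len=5
Fragment 4: offset=5 data="Qg" -> buffer=NwsNrQgTX???PI -> prefix_len=9
Fragment 5: offset=9 data="oQe" -> buffer=NwsNrQgTXoQePI -> prefix_len=14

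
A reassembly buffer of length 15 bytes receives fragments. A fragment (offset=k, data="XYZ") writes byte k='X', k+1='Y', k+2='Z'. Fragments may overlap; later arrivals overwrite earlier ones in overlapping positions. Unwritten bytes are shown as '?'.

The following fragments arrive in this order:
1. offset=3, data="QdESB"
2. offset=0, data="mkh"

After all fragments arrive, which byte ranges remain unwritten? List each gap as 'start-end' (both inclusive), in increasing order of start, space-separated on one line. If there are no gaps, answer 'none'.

Fragment 1: offset=3 len=5
Fragment 2: offset=0 len=3
Gaps: 8-14

Answer: 8-14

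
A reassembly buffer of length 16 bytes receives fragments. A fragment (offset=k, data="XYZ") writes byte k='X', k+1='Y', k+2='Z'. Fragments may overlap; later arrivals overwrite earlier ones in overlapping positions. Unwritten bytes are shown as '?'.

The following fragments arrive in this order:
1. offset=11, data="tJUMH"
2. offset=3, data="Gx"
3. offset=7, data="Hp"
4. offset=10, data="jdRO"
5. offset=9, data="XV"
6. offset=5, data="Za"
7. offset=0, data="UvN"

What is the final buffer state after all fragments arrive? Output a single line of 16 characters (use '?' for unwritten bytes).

Fragment 1: offset=11 data="tJUMH" -> buffer=???????????tJUMH
Fragment 2: offset=3 data="Gx" -> buffer=???Gx??????tJUMH
Fragment 3: offset=7 data="Hp" -> buffer=???Gx??Hp??tJUMH
Fragment 4: offset=10 data="jdRO" -> buffer=???Gx??Hp?jdROMH
Fragment 5: offset=9 data="XV" -> buffer=???Gx??HpXVdROMH
Fragment 6: offset=5 data="Za" -> buffer=???GxZaHpXVdROMH
Fragment 7: offset=0 data="UvN" -> buffer=UvNGxZaHpXVdROMH

Answer: UvNGxZaHpXVdROMH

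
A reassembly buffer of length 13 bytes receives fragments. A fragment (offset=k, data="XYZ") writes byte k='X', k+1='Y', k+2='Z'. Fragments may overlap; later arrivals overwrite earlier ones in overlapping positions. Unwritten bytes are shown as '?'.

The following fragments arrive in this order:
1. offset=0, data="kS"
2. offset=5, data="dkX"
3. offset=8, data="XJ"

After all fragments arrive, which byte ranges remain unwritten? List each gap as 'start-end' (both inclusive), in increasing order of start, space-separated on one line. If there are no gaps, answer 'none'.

Answer: 2-4 10-12

Derivation:
Fragment 1: offset=0 len=2
Fragment 2: offset=5 len=3
Fragment 3: offset=8 len=2
Gaps: 2-4 10-12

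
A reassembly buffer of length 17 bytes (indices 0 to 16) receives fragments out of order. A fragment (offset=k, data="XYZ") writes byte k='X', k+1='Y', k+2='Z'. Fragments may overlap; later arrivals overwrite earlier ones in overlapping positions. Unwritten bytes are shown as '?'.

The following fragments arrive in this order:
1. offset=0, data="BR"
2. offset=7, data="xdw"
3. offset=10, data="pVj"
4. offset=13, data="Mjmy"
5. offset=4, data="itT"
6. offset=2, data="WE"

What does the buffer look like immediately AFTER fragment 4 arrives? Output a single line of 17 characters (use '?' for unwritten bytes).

Fragment 1: offset=0 data="BR" -> buffer=BR???????????????
Fragment 2: offset=7 data="xdw" -> buffer=BR?????xdw???????
Fragment 3: offset=10 data="pVj" -> buffer=BR?????xdwpVj????
Fragment 4: offset=13 data="Mjmy" -> buffer=BR?????xdwpVjMjmy

Answer: BR?????xdwpVjMjmy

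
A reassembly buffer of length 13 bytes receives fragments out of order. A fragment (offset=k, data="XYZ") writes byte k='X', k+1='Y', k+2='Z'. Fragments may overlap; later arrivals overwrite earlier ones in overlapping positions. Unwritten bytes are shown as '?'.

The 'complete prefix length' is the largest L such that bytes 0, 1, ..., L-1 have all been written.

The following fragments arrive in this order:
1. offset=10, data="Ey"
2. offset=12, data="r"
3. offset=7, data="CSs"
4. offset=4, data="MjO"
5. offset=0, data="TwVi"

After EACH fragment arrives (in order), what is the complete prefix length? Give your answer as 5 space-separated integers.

Fragment 1: offset=10 data="Ey" -> buffer=??????????Ey? -> prefix_len=0
Fragment 2: offset=12 data="r" -> buffer=??????????Eyr -> prefix_len=0
Fragment 3: offset=7 data="CSs" -> buffer=???????CSsEyr -> prefix_len=0
Fragment 4: offset=4 data="MjO" -> buffer=????MjOCSsEyr -> prefix_len=0
Fragment 5: offset=0 data="TwVi" -> buffer=TwViMjOCSsEyr -> prefix_len=13

Answer: 0 0 0 0 13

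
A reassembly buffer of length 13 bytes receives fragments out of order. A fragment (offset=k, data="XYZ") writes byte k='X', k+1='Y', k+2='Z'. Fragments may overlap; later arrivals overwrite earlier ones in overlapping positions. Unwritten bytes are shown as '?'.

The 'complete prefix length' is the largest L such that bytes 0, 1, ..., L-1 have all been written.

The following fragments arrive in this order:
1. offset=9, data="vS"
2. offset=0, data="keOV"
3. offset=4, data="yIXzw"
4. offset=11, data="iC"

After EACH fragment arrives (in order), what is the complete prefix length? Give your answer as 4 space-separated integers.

Answer: 0 4 11 13

Derivation:
Fragment 1: offset=9 data="vS" -> buffer=?????????vS?? -> prefix_len=0
Fragment 2: offset=0 data="keOV" -> buffer=keOV?????vS?? -> prefix_len=4
Fragment 3: offset=4 data="yIXzw" -> buffer=keOVyIXzwvS?? -> prefix_len=11
Fragment 4: offset=11 data="iC" -> buffer=keOVyIXzwvSiC -> prefix_len=13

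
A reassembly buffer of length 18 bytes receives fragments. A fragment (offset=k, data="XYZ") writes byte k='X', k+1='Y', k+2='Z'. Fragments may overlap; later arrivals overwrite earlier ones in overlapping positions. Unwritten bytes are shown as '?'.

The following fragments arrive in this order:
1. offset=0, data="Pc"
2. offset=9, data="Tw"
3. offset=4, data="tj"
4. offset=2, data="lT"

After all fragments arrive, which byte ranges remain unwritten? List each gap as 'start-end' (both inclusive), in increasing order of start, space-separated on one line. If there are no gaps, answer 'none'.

Fragment 1: offset=0 len=2
Fragment 2: offset=9 len=2
Fragment 3: offset=4 len=2
Fragment 4: offset=2 len=2
Gaps: 6-8 11-17

Answer: 6-8 11-17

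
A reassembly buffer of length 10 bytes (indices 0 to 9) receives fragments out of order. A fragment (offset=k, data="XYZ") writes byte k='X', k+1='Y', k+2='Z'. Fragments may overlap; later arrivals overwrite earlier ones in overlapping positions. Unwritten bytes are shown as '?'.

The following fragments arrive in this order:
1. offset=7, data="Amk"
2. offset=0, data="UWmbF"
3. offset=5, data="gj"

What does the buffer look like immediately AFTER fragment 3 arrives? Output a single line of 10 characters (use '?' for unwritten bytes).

Answer: UWmbFgjAmk

Derivation:
Fragment 1: offset=7 data="Amk" -> buffer=???????Amk
Fragment 2: offset=0 data="UWmbF" -> buffer=UWmbF??Amk
Fragment 3: offset=5 data="gj" -> buffer=UWmbFgjAmk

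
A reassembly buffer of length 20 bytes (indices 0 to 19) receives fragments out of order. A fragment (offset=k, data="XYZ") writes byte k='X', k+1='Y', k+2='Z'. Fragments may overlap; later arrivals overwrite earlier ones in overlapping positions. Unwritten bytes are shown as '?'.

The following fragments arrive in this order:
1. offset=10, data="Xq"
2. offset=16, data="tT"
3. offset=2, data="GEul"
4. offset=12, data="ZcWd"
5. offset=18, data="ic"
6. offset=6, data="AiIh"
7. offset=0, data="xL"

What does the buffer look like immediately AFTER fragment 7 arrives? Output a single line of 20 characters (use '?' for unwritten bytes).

Fragment 1: offset=10 data="Xq" -> buffer=??????????Xq????????
Fragment 2: offset=16 data="tT" -> buffer=??????????Xq????tT??
Fragment 3: offset=2 data="GEul" -> buffer=??GEul????Xq????tT??
Fragment 4: offset=12 data="ZcWd" -> buffer=??GEul????XqZcWdtT??
Fragment 5: offset=18 data="ic" -> buffer=??GEul????XqZcWdtTic
Fragment 6: offset=6 data="AiIh" -> buffer=??GEulAiIhXqZcWdtTic
Fragment 7: offset=0 data="xL" -> buffer=xLGEulAiIhXqZcWdtTic

Answer: xLGEulAiIhXqZcWdtTic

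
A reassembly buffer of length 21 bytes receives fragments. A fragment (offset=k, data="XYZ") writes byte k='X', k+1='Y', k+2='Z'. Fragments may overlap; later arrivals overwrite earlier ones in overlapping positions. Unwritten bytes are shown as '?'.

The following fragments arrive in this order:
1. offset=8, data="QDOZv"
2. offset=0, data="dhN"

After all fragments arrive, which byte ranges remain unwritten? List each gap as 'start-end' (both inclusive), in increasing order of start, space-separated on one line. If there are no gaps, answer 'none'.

Fragment 1: offset=8 len=5
Fragment 2: offset=0 len=3
Gaps: 3-7 13-20

Answer: 3-7 13-20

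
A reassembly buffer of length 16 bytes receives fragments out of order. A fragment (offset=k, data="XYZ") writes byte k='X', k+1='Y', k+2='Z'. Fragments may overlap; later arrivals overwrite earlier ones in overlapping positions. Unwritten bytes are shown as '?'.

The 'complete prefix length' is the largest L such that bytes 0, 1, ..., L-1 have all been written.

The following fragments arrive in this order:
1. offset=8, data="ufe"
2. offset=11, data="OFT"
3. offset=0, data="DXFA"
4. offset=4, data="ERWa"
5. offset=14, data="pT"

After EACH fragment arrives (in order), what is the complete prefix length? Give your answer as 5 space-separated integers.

Fragment 1: offset=8 data="ufe" -> buffer=????????ufe????? -> prefix_len=0
Fragment 2: offset=11 data="OFT" -> buffer=????????ufeOFT?? -> prefix_len=0
Fragment 3: offset=0 data="DXFA" -> buffer=DXFA????ufeOFT?? -> prefix_len=4
Fragment 4: offset=4 data="ERWa" -> buffer=DXFAERWaufeOFT?? -> prefix_len=14
Fragment 5: offset=14 data="pT" -> buffer=DXFAERWaufeOFTpT -> prefix_len=16

Answer: 0 0 4 14 16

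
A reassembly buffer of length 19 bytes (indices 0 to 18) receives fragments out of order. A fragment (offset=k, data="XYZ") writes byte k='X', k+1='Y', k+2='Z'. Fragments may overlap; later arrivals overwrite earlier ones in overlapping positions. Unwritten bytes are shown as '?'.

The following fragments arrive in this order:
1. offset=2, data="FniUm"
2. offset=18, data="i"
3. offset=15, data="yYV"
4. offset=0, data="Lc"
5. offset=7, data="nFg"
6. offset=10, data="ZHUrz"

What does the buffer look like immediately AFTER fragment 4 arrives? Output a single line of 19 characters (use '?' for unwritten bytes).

Fragment 1: offset=2 data="FniUm" -> buffer=??FniUm????????????
Fragment 2: offset=18 data="i" -> buffer=??FniUm???????????i
Fragment 3: offset=15 data="yYV" -> buffer=??FniUm????????yYVi
Fragment 4: offset=0 data="Lc" -> buffer=LcFniUm????????yYVi

Answer: LcFniUm????????yYVi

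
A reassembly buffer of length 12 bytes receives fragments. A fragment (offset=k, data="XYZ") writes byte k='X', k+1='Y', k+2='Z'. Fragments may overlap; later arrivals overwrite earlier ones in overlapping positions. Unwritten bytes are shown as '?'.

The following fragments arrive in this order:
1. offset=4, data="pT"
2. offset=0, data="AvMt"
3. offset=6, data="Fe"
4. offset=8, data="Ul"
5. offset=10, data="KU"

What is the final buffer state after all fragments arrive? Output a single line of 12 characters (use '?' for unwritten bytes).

Fragment 1: offset=4 data="pT" -> buffer=????pT??????
Fragment 2: offset=0 data="AvMt" -> buffer=AvMtpT??????
Fragment 3: offset=6 data="Fe" -> buffer=AvMtpTFe????
Fragment 4: offset=8 data="Ul" -> buffer=AvMtpTFeUl??
Fragment 5: offset=10 data="KU" -> buffer=AvMtpTFeUlKU

Answer: AvMtpTFeUlKU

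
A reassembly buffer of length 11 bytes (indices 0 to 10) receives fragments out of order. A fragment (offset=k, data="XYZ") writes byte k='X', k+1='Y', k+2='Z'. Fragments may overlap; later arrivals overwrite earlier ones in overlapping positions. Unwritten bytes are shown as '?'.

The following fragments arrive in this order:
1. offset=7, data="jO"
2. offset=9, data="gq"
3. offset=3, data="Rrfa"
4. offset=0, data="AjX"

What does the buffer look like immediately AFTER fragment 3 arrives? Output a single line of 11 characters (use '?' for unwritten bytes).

Fragment 1: offset=7 data="jO" -> buffer=???????jO??
Fragment 2: offset=9 data="gq" -> buffer=???????jOgq
Fragment 3: offset=3 data="Rrfa" -> buffer=???RrfajOgq

Answer: ???RrfajOgq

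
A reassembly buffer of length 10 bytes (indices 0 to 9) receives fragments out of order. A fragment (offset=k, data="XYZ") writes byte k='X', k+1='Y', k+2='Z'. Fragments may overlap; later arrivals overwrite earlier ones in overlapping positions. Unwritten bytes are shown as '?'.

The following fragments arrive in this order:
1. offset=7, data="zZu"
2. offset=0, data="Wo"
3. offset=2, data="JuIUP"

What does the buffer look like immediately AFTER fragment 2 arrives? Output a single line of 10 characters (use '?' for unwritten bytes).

Fragment 1: offset=7 data="zZu" -> buffer=???????zZu
Fragment 2: offset=0 data="Wo" -> buffer=Wo?????zZu

Answer: Wo?????zZu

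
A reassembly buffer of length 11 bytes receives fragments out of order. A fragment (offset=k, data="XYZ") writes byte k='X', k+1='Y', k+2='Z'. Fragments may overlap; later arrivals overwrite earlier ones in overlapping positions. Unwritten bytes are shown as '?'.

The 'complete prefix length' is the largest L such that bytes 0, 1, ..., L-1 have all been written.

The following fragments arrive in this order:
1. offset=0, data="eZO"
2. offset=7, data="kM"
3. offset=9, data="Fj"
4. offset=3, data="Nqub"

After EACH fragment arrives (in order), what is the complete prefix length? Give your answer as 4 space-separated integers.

Fragment 1: offset=0 data="eZO" -> buffer=eZO???????? -> prefix_len=3
Fragment 2: offset=7 data="kM" -> buffer=eZO????kM?? -> prefix_len=3
Fragment 3: offset=9 data="Fj" -> buffer=eZO????kMFj -> prefix_len=3
Fragment 4: offset=3 data="Nqub" -> buffer=eZONqubkMFj -> prefix_len=11

Answer: 3 3 3 11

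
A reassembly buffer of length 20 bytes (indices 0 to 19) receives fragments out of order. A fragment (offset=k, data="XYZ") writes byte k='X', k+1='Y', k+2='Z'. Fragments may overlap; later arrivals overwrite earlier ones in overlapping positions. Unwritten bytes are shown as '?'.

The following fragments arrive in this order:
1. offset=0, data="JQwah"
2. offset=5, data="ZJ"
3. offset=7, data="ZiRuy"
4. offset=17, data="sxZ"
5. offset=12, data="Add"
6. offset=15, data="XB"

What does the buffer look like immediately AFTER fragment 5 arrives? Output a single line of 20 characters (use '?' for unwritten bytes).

Answer: JQwahZJZiRuyAdd??sxZ

Derivation:
Fragment 1: offset=0 data="JQwah" -> buffer=JQwah???????????????
Fragment 2: offset=5 data="ZJ" -> buffer=JQwahZJ?????????????
Fragment 3: offset=7 data="ZiRuy" -> buffer=JQwahZJZiRuy????????
Fragment 4: offset=17 data="sxZ" -> buffer=JQwahZJZiRuy?????sxZ
Fragment 5: offset=12 data="Add" -> buffer=JQwahZJZiRuyAdd??sxZ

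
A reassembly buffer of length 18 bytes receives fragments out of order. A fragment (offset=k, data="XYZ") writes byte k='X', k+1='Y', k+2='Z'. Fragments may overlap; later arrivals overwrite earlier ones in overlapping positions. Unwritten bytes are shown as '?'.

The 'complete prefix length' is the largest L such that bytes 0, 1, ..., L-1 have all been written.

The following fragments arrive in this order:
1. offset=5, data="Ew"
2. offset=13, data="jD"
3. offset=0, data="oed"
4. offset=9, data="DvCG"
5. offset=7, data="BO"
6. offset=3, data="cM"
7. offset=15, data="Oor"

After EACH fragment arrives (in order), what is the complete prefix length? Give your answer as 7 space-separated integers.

Answer: 0 0 3 3 3 15 18

Derivation:
Fragment 1: offset=5 data="Ew" -> buffer=?????Ew??????????? -> prefix_len=0
Fragment 2: offset=13 data="jD" -> buffer=?????Ew??????jD??? -> prefix_len=0
Fragment 3: offset=0 data="oed" -> buffer=oed??Ew??????jD??? -> prefix_len=3
Fragment 4: offset=9 data="DvCG" -> buffer=oed??Ew??DvCGjD??? -> prefix_len=3
Fragment 5: offset=7 data="BO" -> buffer=oed??EwBODvCGjD??? -> prefix_len=3
Fragment 6: offset=3 data="cM" -> buffer=oedcMEwBODvCGjD??? -> prefix_len=15
Fragment 7: offset=15 data="Oor" -> buffer=oedcMEwBODvCGjDOor -> prefix_len=18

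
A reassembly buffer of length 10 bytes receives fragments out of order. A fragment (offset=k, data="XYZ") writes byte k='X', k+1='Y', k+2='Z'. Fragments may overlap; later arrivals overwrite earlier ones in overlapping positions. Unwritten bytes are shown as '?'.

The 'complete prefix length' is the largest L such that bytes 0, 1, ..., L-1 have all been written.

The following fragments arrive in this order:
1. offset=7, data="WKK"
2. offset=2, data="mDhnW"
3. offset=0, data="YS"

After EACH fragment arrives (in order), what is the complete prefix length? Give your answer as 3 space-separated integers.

Fragment 1: offset=7 data="WKK" -> buffer=???????WKK -> prefix_len=0
Fragment 2: offset=2 data="mDhnW" -> buffer=??mDhnWWKK -> prefix_len=0
Fragment 3: offset=0 data="YS" -> buffer=YSmDhnWWKK -> prefix_len=10

Answer: 0 0 10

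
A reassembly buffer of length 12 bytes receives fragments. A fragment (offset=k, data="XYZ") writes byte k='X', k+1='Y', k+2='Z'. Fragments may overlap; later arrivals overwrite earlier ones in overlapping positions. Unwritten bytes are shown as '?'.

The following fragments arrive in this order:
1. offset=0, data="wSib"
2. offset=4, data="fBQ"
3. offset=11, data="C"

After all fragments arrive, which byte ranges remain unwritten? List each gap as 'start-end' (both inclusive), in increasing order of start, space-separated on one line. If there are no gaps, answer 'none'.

Answer: 7-10

Derivation:
Fragment 1: offset=0 len=4
Fragment 2: offset=4 len=3
Fragment 3: offset=11 len=1
Gaps: 7-10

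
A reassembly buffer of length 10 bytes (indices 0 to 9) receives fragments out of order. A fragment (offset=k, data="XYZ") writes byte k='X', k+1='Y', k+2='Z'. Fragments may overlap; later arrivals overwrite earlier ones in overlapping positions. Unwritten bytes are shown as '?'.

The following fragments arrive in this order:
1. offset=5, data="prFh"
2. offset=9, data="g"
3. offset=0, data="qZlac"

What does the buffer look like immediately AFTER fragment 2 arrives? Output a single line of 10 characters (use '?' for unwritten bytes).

Answer: ?????prFhg

Derivation:
Fragment 1: offset=5 data="prFh" -> buffer=?????prFh?
Fragment 2: offset=9 data="g" -> buffer=?????prFhg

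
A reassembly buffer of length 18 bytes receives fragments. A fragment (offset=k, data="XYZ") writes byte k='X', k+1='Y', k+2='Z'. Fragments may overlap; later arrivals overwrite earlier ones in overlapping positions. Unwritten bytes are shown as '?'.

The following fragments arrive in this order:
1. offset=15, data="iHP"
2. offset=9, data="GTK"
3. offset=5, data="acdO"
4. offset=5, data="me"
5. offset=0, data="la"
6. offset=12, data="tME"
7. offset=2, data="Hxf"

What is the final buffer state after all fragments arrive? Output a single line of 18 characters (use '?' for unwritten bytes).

Fragment 1: offset=15 data="iHP" -> buffer=???????????????iHP
Fragment 2: offset=9 data="GTK" -> buffer=?????????GTK???iHP
Fragment 3: offset=5 data="acdO" -> buffer=?????acdOGTK???iHP
Fragment 4: offset=5 data="me" -> buffer=?????medOGTK???iHP
Fragment 5: offset=0 data="la" -> buffer=la???medOGTK???iHP
Fragment 6: offset=12 data="tME" -> buffer=la???medOGTKtMEiHP
Fragment 7: offset=2 data="Hxf" -> buffer=laHxfmedOGTKtMEiHP

Answer: laHxfmedOGTKtMEiHP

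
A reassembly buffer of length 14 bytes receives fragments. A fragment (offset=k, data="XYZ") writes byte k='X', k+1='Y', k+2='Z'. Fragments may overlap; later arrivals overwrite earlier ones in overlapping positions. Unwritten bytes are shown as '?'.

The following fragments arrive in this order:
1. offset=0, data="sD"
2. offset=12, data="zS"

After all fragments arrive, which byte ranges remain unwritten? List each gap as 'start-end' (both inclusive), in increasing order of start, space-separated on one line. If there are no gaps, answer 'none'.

Answer: 2-11

Derivation:
Fragment 1: offset=0 len=2
Fragment 2: offset=12 len=2
Gaps: 2-11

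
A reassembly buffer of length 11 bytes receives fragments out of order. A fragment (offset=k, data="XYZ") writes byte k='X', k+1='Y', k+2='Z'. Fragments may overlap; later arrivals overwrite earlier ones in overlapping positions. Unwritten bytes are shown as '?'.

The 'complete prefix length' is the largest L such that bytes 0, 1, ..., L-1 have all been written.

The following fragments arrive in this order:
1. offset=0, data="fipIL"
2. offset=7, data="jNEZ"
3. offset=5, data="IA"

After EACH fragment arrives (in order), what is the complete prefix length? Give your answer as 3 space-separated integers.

Answer: 5 5 11

Derivation:
Fragment 1: offset=0 data="fipIL" -> buffer=fipIL?????? -> prefix_len=5
Fragment 2: offset=7 data="jNEZ" -> buffer=fipIL??jNEZ -> prefix_len=5
Fragment 3: offset=5 data="IA" -> buffer=fipILIAjNEZ -> prefix_len=11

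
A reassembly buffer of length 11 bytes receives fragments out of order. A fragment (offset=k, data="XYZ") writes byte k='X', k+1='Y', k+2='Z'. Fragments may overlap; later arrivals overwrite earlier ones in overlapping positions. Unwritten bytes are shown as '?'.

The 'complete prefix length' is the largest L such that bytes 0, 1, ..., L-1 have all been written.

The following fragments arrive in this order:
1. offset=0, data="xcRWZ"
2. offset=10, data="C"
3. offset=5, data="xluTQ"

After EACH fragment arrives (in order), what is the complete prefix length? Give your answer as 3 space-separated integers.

Answer: 5 5 11

Derivation:
Fragment 1: offset=0 data="xcRWZ" -> buffer=xcRWZ?????? -> prefix_len=5
Fragment 2: offset=10 data="C" -> buffer=xcRWZ?????C -> prefix_len=5
Fragment 3: offset=5 data="xluTQ" -> buffer=xcRWZxluTQC -> prefix_len=11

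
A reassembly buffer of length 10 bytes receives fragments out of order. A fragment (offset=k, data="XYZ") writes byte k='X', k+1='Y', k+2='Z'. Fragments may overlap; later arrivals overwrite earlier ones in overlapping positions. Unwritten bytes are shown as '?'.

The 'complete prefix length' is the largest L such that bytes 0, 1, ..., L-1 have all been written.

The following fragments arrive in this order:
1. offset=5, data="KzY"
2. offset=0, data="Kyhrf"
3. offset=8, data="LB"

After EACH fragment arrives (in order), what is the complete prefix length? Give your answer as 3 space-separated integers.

Answer: 0 8 10

Derivation:
Fragment 1: offset=5 data="KzY" -> buffer=?????KzY?? -> prefix_len=0
Fragment 2: offset=0 data="Kyhrf" -> buffer=KyhrfKzY?? -> prefix_len=8
Fragment 3: offset=8 data="LB" -> buffer=KyhrfKzYLB -> prefix_len=10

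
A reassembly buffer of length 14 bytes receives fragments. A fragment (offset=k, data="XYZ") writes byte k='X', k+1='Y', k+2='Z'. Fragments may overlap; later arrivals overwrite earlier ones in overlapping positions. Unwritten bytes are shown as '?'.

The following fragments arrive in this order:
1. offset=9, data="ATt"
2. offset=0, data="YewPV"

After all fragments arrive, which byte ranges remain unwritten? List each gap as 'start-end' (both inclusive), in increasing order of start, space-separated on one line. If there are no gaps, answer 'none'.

Answer: 5-8 12-13

Derivation:
Fragment 1: offset=9 len=3
Fragment 2: offset=0 len=5
Gaps: 5-8 12-13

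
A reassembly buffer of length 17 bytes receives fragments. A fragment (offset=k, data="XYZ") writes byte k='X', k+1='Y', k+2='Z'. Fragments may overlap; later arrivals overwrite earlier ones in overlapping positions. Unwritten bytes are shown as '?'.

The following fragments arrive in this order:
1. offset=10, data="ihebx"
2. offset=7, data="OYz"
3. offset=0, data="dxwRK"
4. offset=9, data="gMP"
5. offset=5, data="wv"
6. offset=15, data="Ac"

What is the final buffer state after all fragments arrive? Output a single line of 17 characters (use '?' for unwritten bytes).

Answer: dxwRKwvOYgMPebxAc

Derivation:
Fragment 1: offset=10 data="ihebx" -> buffer=??????????ihebx??
Fragment 2: offset=7 data="OYz" -> buffer=???????OYzihebx??
Fragment 3: offset=0 data="dxwRK" -> buffer=dxwRK??OYzihebx??
Fragment 4: offset=9 data="gMP" -> buffer=dxwRK??OYgMPebx??
Fragment 5: offset=5 data="wv" -> buffer=dxwRKwvOYgMPebx??
Fragment 6: offset=15 data="Ac" -> buffer=dxwRKwvOYgMPebxAc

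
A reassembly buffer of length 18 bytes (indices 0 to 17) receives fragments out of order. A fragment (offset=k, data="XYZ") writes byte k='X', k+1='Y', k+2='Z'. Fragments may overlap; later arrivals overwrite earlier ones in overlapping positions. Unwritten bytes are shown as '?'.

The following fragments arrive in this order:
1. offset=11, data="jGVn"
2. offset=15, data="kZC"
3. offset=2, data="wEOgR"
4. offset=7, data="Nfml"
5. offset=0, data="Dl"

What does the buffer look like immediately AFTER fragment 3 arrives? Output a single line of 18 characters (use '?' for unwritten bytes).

Answer: ??wEOgR????jGVnkZC

Derivation:
Fragment 1: offset=11 data="jGVn" -> buffer=???????????jGVn???
Fragment 2: offset=15 data="kZC" -> buffer=???????????jGVnkZC
Fragment 3: offset=2 data="wEOgR" -> buffer=??wEOgR????jGVnkZC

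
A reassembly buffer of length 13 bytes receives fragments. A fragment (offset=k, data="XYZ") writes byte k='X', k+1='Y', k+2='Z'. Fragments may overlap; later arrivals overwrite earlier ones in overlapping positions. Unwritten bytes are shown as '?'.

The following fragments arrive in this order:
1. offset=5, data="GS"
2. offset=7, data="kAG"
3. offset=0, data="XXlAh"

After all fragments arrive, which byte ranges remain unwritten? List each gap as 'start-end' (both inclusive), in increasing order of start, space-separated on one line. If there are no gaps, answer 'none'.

Answer: 10-12

Derivation:
Fragment 1: offset=5 len=2
Fragment 2: offset=7 len=3
Fragment 3: offset=0 len=5
Gaps: 10-12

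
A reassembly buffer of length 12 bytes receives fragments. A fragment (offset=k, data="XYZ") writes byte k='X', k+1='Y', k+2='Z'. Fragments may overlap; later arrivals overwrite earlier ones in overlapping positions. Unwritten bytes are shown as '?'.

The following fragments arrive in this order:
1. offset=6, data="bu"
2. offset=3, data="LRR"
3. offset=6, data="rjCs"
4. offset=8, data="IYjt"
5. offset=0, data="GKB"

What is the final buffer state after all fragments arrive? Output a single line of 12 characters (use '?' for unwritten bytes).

Answer: GKBLRRrjIYjt

Derivation:
Fragment 1: offset=6 data="bu" -> buffer=??????bu????
Fragment 2: offset=3 data="LRR" -> buffer=???LRRbu????
Fragment 3: offset=6 data="rjCs" -> buffer=???LRRrjCs??
Fragment 4: offset=8 data="IYjt" -> buffer=???LRRrjIYjt
Fragment 5: offset=0 data="GKB" -> buffer=GKBLRRrjIYjt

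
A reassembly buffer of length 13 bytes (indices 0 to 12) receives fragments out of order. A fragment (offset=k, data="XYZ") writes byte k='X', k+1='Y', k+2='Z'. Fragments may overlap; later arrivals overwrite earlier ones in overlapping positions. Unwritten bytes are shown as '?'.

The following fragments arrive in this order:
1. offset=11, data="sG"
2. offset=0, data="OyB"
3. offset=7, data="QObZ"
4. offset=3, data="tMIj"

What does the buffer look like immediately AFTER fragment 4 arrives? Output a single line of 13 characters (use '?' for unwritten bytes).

Answer: OyBtMIjQObZsG

Derivation:
Fragment 1: offset=11 data="sG" -> buffer=???????????sG
Fragment 2: offset=0 data="OyB" -> buffer=OyB????????sG
Fragment 3: offset=7 data="QObZ" -> buffer=OyB????QObZsG
Fragment 4: offset=3 data="tMIj" -> buffer=OyBtMIjQObZsG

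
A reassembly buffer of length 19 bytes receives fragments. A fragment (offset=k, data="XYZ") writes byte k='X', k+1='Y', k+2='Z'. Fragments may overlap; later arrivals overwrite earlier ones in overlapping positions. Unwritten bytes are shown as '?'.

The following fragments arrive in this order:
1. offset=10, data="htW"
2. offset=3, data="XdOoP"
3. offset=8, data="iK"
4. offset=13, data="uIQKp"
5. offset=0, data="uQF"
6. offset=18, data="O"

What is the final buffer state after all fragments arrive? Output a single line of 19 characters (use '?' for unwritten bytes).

Fragment 1: offset=10 data="htW" -> buffer=??????????htW??????
Fragment 2: offset=3 data="XdOoP" -> buffer=???XdOoP??htW??????
Fragment 3: offset=8 data="iK" -> buffer=???XdOoPiKhtW??????
Fragment 4: offset=13 data="uIQKp" -> buffer=???XdOoPiKhtWuIQKp?
Fragment 5: offset=0 data="uQF" -> buffer=uQFXdOoPiKhtWuIQKp?
Fragment 6: offset=18 data="O" -> buffer=uQFXdOoPiKhtWuIQKpO

Answer: uQFXdOoPiKhtWuIQKpO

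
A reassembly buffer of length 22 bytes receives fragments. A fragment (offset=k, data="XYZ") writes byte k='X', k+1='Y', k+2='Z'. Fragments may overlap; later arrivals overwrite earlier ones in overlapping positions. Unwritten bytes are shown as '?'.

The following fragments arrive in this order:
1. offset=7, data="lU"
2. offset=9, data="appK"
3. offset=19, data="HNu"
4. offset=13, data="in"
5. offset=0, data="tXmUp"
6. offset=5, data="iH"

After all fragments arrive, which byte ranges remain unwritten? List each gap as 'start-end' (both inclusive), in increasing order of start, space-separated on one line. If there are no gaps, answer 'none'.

Fragment 1: offset=7 len=2
Fragment 2: offset=9 len=4
Fragment 3: offset=19 len=3
Fragment 4: offset=13 len=2
Fragment 5: offset=0 len=5
Fragment 6: offset=5 len=2
Gaps: 15-18

Answer: 15-18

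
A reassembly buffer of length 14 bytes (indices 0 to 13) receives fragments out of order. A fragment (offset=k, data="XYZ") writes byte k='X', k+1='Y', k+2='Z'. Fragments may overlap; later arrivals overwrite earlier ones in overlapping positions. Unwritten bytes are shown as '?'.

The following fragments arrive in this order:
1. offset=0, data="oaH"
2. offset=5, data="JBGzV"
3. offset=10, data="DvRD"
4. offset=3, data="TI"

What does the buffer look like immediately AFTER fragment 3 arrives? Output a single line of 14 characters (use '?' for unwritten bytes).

Answer: oaH??JBGzVDvRD

Derivation:
Fragment 1: offset=0 data="oaH" -> buffer=oaH???????????
Fragment 2: offset=5 data="JBGzV" -> buffer=oaH??JBGzV????
Fragment 3: offset=10 data="DvRD" -> buffer=oaH??JBGzVDvRD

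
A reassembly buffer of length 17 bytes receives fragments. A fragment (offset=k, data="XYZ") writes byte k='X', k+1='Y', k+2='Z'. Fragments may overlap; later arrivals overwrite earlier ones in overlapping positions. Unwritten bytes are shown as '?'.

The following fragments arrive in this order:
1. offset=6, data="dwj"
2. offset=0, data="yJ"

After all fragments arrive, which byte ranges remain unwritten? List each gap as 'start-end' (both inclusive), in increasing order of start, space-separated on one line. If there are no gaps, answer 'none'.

Fragment 1: offset=6 len=3
Fragment 2: offset=0 len=2
Gaps: 2-5 9-16

Answer: 2-5 9-16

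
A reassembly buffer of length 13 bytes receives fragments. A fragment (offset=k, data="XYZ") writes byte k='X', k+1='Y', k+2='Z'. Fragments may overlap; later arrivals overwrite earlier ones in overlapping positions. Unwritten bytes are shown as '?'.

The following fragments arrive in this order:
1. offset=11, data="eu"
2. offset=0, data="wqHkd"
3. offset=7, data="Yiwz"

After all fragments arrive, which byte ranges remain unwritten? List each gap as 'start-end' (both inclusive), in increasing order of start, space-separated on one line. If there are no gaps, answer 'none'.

Fragment 1: offset=11 len=2
Fragment 2: offset=0 len=5
Fragment 3: offset=7 len=4
Gaps: 5-6

Answer: 5-6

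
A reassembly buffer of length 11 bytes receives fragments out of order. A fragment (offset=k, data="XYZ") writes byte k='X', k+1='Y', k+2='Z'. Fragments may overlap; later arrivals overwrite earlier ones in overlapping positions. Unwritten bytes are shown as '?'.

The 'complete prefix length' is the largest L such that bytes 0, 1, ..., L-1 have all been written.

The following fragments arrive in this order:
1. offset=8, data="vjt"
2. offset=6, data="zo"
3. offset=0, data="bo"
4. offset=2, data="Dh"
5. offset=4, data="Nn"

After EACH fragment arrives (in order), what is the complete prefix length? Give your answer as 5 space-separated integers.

Fragment 1: offset=8 data="vjt" -> buffer=????????vjt -> prefix_len=0
Fragment 2: offset=6 data="zo" -> buffer=??????zovjt -> prefix_len=0
Fragment 3: offset=0 data="bo" -> buffer=bo????zovjt -> prefix_len=2
Fragment 4: offset=2 data="Dh" -> buffer=boDh??zovjt -> prefix_len=4
Fragment 5: offset=4 data="Nn" -> buffer=boDhNnzovjt -> prefix_len=11

Answer: 0 0 2 4 11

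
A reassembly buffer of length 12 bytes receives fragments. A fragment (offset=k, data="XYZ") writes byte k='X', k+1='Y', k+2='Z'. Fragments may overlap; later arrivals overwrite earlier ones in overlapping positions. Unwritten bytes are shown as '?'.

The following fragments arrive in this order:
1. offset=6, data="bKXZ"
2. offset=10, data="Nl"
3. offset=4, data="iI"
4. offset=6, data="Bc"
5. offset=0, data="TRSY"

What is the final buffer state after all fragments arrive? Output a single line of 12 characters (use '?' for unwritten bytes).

Fragment 1: offset=6 data="bKXZ" -> buffer=??????bKXZ??
Fragment 2: offset=10 data="Nl" -> buffer=??????bKXZNl
Fragment 3: offset=4 data="iI" -> buffer=????iIbKXZNl
Fragment 4: offset=6 data="Bc" -> buffer=????iIBcXZNl
Fragment 5: offset=0 data="TRSY" -> buffer=TRSYiIBcXZNl

Answer: TRSYiIBcXZNl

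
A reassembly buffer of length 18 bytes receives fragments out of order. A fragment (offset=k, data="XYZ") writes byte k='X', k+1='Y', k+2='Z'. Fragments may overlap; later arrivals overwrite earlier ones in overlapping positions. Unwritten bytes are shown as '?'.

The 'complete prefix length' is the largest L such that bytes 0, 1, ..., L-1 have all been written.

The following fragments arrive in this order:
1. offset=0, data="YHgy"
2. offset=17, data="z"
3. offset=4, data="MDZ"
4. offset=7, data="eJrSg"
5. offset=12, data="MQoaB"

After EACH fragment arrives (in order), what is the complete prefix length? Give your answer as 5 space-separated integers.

Fragment 1: offset=0 data="YHgy" -> buffer=YHgy?????????????? -> prefix_len=4
Fragment 2: offset=17 data="z" -> buffer=YHgy?????????????z -> prefix_len=4
Fragment 3: offset=4 data="MDZ" -> buffer=YHgyMDZ??????????z -> prefix_len=7
Fragment 4: offset=7 data="eJrSg" -> buffer=YHgyMDZeJrSg?????z -> prefix_len=12
Fragment 5: offset=12 data="MQoaB" -> buffer=YHgyMDZeJrSgMQoaBz -> prefix_len=18

Answer: 4 4 7 12 18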